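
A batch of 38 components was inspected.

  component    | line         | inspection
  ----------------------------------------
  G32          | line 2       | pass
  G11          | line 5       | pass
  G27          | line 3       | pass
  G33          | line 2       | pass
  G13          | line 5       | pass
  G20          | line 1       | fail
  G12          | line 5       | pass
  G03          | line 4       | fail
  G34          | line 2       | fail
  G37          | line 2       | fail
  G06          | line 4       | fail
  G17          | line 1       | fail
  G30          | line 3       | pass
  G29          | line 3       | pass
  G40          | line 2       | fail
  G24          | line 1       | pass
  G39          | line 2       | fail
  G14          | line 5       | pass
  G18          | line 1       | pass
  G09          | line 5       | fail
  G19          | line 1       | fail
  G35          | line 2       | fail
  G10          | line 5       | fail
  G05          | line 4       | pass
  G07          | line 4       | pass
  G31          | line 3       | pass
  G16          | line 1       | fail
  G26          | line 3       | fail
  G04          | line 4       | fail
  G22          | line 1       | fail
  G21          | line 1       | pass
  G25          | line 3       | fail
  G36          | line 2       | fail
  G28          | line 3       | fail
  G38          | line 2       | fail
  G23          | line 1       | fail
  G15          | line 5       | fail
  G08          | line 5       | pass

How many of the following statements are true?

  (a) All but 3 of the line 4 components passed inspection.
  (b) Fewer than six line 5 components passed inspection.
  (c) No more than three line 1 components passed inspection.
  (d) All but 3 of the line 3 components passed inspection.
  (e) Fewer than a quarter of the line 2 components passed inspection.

5

(a) line 4: |A| = 5, |A ∩ B| = 2; needs |A ∖ B| = 3 — true.
(b) line 5: |A| = 8, |A ∩ B| = 5; needs |A ∩ B| < 6 — true.
(c) line 1: |A| = 9, |A ∩ B| = 3; needs |A ∩ B| ≤ 3 — true.
(d) line 3: |A| = 7, |A ∩ B| = 4; needs |A ∖ B| = 3 — true.
(e) line 2: |A| = 9, |A ∩ B| = 2; needs |A ∩ B| / |A| < 1/4 — true.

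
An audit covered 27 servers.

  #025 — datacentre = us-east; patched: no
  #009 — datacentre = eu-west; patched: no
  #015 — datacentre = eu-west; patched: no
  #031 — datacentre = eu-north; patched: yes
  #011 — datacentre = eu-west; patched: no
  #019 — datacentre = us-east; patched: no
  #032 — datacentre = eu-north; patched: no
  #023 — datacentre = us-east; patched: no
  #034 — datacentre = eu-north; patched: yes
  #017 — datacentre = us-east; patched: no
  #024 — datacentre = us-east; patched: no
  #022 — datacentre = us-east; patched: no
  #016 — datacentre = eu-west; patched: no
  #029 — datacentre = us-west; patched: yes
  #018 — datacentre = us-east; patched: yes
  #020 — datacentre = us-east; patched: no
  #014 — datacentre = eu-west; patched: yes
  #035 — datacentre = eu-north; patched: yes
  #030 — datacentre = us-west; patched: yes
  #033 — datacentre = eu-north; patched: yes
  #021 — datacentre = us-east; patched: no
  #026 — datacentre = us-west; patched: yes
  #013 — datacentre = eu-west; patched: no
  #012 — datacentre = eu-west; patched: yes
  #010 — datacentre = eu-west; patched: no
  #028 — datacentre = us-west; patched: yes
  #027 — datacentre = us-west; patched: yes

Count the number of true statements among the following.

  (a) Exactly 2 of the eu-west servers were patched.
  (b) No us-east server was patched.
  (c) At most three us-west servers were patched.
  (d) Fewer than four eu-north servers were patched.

1

(a) eu-west: |A| = 8, |A ∩ B| = 2; needs |A ∩ B| = 2 — true.
(b) us-east: |A| = 9, |A ∩ B| = 1; needs A ∩ B = ∅ (|A ∩ B| = 0) — false.
(c) us-west: |A| = 5, |A ∩ B| = 5; needs |A ∩ B| ≤ 3 — false.
(d) eu-north: |A| = 5, |A ∩ B| = 4; needs |A ∩ B| < 4 — false.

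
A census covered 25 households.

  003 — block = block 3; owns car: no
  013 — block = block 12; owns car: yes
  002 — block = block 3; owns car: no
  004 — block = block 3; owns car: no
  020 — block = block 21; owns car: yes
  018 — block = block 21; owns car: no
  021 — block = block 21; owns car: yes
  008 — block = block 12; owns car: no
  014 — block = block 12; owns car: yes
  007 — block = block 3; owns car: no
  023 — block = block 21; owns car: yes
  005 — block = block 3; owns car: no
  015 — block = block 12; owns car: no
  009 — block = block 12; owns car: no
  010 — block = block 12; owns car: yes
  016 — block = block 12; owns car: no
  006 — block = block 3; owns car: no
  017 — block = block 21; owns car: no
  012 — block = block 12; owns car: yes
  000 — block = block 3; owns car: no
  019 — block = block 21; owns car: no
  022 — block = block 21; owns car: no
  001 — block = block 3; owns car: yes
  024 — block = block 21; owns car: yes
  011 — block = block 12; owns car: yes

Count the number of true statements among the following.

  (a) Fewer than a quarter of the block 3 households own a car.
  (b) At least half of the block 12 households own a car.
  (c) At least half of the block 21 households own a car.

(a) block 3: |A| = 8, |A ∩ B| = 1; needs |A ∩ B| / |A| < 1/4 — true.
(b) block 12: |A| = 9, |A ∩ B| = 5; needs |A ∩ B| ≥ |A ∖ B| — true.
(c) block 21: |A| = 8, |A ∩ B| = 4; needs |A ∩ B| ≥ |A ∖ B| — true.

3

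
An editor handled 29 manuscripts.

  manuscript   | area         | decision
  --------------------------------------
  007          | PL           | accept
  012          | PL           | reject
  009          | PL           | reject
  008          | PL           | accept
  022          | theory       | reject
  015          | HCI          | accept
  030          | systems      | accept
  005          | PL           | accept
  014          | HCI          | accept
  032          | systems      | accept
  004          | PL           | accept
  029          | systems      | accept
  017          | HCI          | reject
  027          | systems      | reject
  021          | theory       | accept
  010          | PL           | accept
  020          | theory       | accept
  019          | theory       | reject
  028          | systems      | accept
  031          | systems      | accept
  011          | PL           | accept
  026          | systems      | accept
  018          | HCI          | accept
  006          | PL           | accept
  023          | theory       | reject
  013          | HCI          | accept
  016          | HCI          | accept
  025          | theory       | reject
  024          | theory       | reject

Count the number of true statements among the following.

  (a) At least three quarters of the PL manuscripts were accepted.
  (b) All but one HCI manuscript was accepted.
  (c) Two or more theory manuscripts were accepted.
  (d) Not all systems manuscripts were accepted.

4

(a) PL: |A| = 9, |A ∩ B| = 7; needs |A ∩ B| / |A| ≥ 3/4 — true.
(b) HCI: |A| = 6, |A ∩ B| = 5; needs |A ∖ B| = 1 — true.
(c) theory: |A| = 7, |A ∩ B| = 2; needs |A ∩ B| ≥ 2 — true.
(d) systems: |A| = 7, |A ∩ B| = 6; needs A ⊄ B (|A ∖ B| ≥ 1) — true.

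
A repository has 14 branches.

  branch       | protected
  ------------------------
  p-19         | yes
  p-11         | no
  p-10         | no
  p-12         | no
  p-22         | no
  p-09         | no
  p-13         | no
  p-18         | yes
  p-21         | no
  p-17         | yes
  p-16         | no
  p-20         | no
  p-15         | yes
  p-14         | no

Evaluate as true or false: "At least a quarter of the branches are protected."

The determiner here denotes the relation: |A ∩ B| / |A| ≥ 1/4.
A (the restrictor) = {p-19, p-11, p-10, p-12, p-22, p-09, p-13, p-18, p-21, p-17, p-16, p-20, p-15, p-14}, |A| = 14.
A ∩ B = {p-19, p-18, p-17, p-15}, so |A ∩ B| = 4.
A ∖ B = {p-11, p-10, p-12, p-22, p-09, p-13, p-21, p-16, p-20, p-14}, so |A ∖ B| = 10.
|A ∩ B|/|A| = 4/14, so the statement is true.

True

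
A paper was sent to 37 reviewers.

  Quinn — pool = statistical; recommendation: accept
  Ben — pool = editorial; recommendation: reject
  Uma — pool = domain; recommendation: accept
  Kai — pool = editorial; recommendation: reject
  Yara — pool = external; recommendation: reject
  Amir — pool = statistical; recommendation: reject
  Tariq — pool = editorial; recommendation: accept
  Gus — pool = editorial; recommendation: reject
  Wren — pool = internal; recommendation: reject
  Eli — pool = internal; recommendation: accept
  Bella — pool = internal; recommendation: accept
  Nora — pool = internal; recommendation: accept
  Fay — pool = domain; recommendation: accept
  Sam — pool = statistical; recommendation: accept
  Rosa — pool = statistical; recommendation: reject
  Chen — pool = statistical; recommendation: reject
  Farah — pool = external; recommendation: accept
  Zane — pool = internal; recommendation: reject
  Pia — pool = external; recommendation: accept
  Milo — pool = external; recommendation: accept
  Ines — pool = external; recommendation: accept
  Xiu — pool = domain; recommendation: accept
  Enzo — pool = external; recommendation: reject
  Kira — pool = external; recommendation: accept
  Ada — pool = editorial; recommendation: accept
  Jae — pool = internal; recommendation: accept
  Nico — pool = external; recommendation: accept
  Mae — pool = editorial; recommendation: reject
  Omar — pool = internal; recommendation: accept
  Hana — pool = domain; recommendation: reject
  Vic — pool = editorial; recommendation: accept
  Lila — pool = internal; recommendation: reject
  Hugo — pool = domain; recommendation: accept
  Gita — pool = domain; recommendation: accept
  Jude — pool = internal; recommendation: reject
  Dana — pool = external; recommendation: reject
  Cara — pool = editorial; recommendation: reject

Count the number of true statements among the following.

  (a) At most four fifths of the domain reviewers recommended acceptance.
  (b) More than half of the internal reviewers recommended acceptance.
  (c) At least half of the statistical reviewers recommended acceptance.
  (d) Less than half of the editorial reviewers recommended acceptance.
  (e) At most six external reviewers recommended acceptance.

(a) domain: |A| = 6, |A ∩ B| = 5; needs |A ∩ B| / |A| ≤ 4/5 — false.
(b) internal: |A| = 9, |A ∩ B| = 5; needs |A ∩ B| > |A ∖ B| — true.
(c) statistical: |A| = 5, |A ∩ B| = 2; needs |A ∩ B| ≥ |A ∖ B| — false.
(d) editorial: |A| = 8, |A ∩ B| = 3; needs |A ∩ B| < |A ∖ B| — true.
(e) external: |A| = 9, |A ∩ B| = 6; needs |A ∩ B| ≤ 6 — true.

3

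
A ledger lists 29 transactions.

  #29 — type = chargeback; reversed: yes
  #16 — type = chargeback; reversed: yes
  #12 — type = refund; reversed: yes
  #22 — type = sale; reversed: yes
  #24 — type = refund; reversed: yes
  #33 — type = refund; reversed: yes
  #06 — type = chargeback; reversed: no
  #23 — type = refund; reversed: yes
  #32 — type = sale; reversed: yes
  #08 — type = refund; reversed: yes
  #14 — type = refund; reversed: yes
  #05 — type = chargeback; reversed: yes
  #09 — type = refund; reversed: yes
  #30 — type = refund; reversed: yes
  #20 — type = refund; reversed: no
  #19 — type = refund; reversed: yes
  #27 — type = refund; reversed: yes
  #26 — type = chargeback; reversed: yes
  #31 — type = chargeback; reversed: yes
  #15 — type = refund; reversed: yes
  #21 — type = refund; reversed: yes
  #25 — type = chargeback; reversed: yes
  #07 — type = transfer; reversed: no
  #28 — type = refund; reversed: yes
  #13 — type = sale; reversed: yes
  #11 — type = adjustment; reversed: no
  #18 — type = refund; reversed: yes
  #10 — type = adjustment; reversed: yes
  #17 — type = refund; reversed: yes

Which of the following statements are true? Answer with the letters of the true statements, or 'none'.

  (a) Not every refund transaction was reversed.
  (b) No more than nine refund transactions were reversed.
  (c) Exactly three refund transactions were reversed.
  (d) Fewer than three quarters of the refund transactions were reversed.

|A| = 16, |A ∩ B| = 15, |A ∖ B| = 1.
(a) A ⊄ B (|A ∖ B| ≥ 1): holds.
(b) |A ∩ B| ≤ 9: fails.
(c) |A ∩ B| = 3: fails.
(d) |A ∩ B| / |A| < 3/4: fails.

(a)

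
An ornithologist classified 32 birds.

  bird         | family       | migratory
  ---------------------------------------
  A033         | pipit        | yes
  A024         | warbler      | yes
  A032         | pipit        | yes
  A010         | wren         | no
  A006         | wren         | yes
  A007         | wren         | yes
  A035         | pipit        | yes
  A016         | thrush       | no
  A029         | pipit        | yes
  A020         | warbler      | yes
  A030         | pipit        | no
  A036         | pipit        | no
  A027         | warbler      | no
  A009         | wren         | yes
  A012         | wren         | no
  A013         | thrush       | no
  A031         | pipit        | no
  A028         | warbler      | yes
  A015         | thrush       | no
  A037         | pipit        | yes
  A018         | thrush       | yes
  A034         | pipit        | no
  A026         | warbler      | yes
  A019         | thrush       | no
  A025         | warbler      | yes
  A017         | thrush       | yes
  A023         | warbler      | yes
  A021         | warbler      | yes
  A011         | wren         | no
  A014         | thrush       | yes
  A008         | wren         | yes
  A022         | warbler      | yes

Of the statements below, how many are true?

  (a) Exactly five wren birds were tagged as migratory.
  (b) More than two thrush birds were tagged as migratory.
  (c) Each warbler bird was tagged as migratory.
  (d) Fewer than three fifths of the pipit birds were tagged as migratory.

(a) wren: |A| = 7, |A ∩ B| = 4; needs |A ∩ B| = 5 — false.
(b) thrush: |A| = 7, |A ∩ B| = 3; needs |A ∩ B| > 2 — true.
(c) warbler: |A| = 9, |A ∩ B| = 8; needs A ⊆ B, i.e. every element of A is in B (|A ∖ B| = 0) — false.
(d) pipit: |A| = 9, |A ∩ B| = 5; needs |A ∩ B| / |A| < 3/5 — true.

2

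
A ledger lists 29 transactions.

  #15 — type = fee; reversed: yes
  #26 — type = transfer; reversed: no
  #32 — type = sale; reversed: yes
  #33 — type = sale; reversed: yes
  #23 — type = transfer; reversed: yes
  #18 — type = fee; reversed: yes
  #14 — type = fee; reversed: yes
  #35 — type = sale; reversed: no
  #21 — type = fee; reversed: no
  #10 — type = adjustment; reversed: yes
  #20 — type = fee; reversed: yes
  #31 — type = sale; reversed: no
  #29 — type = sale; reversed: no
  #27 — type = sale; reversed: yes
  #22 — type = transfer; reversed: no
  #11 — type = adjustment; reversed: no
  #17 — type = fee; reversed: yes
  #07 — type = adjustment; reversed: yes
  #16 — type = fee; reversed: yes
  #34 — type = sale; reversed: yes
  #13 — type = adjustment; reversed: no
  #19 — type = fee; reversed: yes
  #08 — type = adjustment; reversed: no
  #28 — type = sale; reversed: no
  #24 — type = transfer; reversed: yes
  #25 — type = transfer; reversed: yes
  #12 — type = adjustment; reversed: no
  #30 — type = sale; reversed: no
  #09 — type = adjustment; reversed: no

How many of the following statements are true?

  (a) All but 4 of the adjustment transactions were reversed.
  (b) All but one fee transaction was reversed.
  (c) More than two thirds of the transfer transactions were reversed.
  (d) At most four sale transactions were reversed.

(a) adjustment: |A| = 7, |A ∩ B| = 2; needs |A ∖ B| = 4 — false.
(b) fee: |A| = 8, |A ∩ B| = 7; needs |A ∖ B| = 1 — true.
(c) transfer: |A| = 5, |A ∩ B| = 3; needs |A ∩ B| / |A| > 2/3 — false.
(d) sale: |A| = 9, |A ∩ B| = 4; needs |A ∩ B| ≤ 4 — true.

2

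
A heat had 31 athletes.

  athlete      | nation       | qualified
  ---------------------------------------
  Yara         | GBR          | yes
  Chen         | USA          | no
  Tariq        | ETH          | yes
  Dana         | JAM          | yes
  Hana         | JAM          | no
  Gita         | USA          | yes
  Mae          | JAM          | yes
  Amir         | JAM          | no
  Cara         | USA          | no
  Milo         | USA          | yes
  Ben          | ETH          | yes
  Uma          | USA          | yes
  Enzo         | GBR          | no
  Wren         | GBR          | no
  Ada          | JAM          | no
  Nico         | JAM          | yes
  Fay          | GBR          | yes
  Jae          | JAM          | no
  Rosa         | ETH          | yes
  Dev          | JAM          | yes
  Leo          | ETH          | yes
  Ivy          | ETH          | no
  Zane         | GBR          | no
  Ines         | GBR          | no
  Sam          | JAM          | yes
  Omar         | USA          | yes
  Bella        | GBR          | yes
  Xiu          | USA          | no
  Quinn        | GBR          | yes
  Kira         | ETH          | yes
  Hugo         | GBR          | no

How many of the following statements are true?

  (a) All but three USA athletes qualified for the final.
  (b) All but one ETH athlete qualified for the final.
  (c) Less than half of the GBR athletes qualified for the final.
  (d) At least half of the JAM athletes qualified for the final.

4

(a) USA: |A| = 7, |A ∩ B| = 4; needs |A ∖ B| = 3 — true.
(b) ETH: |A| = 6, |A ∩ B| = 5; needs |A ∖ B| = 1 — true.
(c) GBR: |A| = 9, |A ∩ B| = 4; needs |A ∩ B| < |A ∖ B| — true.
(d) JAM: |A| = 9, |A ∩ B| = 5; needs |A ∩ B| ≥ |A ∖ B| — true.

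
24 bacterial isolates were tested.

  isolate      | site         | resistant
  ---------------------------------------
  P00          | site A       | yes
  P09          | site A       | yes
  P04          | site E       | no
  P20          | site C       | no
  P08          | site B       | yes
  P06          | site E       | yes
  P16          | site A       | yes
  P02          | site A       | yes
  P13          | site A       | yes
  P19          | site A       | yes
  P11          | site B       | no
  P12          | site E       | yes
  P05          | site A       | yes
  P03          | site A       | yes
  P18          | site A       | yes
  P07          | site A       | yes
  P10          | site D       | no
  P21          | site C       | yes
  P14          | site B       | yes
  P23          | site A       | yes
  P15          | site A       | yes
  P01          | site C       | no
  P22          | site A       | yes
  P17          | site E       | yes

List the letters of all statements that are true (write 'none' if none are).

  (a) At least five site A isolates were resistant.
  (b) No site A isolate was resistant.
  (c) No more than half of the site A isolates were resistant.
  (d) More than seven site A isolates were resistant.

|A| = 13, |A ∩ B| = 13, |A ∖ B| = 0.
(a) |A ∩ B| ≥ 5: holds.
(b) A ∩ B = ∅ (|A ∩ B| = 0): fails.
(c) |A ∩ B| ≤ |A ∖ B|: fails.
(d) |A ∩ B| > 7: holds.

(a), (d)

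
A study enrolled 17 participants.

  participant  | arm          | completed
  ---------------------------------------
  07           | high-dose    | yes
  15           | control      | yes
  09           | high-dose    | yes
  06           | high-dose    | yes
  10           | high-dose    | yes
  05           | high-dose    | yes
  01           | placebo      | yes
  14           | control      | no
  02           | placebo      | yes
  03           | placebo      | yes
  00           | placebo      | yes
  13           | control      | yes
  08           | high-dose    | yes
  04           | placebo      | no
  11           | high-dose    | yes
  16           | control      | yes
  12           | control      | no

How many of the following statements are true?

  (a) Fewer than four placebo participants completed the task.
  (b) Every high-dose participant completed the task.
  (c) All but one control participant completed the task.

(a) placebo: |A| = 5, |A ∩ B| = 4; needs |A ∩ B| < 4 — false.
(b) high-dose: |A| = 7, |A ∩ B| = 7; needs A ⊆ B, i.e. every element of A is in B (|A ∖ B| = 0) — true.
(c) control: |A| = 5, |A ∩ B| = 3; needs |A ∖ B| = 1 — false.

1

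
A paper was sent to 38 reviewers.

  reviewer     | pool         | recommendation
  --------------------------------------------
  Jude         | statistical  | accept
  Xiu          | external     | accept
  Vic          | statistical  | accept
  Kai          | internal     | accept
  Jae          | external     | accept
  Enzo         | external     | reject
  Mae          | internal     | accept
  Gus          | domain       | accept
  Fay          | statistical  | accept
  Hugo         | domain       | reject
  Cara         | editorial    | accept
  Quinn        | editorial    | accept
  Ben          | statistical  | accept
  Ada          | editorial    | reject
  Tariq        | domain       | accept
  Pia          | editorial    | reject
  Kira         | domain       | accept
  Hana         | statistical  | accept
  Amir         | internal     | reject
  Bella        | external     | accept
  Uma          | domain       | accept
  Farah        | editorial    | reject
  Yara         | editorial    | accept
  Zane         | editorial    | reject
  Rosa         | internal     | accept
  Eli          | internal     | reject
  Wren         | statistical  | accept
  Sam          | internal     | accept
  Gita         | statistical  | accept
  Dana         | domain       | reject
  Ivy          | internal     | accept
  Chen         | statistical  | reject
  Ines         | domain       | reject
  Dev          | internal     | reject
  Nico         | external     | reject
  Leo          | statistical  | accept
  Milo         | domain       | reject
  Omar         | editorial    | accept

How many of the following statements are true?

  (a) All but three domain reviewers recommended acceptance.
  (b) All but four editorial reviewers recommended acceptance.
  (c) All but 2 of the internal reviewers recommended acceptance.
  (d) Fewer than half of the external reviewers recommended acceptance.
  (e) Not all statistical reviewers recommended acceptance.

2

(a) domain: |A| = 8, |A ∩ B| = 4; needs |A ∖ B| = 3 — false.
(b) editorial: |A| = 8, |A ∩ B| = 4; needs |A ∖ B| = 4 — true.
(c) internal: |A| = 8, |A ∩ B| = 5; needs |A ∖ B| = 2 — false.
(d) external: |A| = 5, |A ∩ B| = 3; needs |A ∩ B| < |A ∖ B| — false.
(e) statistical: |A| = 9, |A ∩ B| = 8; needs A ⊄ B (|A ∖ B| ≥ 1) — true.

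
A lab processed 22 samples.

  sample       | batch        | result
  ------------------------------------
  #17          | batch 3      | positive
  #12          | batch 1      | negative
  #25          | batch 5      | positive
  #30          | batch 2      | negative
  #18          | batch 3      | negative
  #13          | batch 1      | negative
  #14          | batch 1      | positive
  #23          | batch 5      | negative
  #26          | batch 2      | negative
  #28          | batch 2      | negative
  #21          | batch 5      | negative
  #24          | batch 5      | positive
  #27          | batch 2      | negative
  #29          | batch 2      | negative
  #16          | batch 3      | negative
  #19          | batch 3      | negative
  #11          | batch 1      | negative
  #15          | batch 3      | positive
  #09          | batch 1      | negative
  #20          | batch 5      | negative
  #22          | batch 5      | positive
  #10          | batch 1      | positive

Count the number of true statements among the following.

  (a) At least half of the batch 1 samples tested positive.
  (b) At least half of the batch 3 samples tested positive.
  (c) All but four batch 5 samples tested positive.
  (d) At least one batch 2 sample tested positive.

0

(a) batch 1: |A| = 6, |A ∩ B| = 2; needs |A ∩ B| ≥ |A ∖ B| — false.
(b) batch 3: |A| = 5, |A ∩ B| = 2; needs |A ∩ B| ≥ |A ∖ B| — false.
(c) batch 5: |A| = 6, |A ∩ B| = 3; needs |A ∖ B| = 4 — false.
(d) batch 2: |A| = 5, |A ∩ B| = 0; needs A ∩ B ≠ ∅ (|A ∩ B| ≥ 1) — false.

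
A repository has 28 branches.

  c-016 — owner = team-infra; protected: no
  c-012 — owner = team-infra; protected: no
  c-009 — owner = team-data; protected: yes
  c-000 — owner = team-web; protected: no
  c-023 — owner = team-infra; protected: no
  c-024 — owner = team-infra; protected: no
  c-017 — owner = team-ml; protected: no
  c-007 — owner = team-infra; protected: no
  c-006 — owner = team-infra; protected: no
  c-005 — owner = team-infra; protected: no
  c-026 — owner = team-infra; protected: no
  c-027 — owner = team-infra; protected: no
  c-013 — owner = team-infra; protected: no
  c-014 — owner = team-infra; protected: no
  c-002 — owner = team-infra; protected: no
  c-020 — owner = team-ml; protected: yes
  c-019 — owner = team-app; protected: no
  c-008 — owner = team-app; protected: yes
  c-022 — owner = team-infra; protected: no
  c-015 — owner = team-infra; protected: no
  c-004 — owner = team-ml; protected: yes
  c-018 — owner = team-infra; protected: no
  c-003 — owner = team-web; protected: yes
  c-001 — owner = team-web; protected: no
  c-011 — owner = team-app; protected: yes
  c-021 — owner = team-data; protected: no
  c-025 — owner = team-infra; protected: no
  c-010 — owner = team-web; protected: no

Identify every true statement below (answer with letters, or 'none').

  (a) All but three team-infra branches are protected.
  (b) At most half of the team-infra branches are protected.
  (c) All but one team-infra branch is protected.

|A| = 16, |A ∩ B| = 0, |A ∖ B| = 16.
(a) |A ∖ B| = 3: fails.
(b) |A ∩ B| ≤ |A ∖ B|: holds.
(c) |A ∖ B| = 1: fails.

(b)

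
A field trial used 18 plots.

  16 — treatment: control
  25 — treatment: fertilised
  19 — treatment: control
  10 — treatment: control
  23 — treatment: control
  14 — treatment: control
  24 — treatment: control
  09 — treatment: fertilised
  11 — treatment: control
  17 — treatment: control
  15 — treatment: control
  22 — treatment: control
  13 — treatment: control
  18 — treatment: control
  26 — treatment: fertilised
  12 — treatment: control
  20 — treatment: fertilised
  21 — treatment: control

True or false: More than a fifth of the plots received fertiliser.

True

'More than a fifth of the plots received fertiliser' holds iff |A ∩ B| / |A| > 1/5.
|A| = 18, |A ∩ B| = 4, |A ∖ B| = 14.
|A ∩ B|/|A| = 4/18, so the statement is true.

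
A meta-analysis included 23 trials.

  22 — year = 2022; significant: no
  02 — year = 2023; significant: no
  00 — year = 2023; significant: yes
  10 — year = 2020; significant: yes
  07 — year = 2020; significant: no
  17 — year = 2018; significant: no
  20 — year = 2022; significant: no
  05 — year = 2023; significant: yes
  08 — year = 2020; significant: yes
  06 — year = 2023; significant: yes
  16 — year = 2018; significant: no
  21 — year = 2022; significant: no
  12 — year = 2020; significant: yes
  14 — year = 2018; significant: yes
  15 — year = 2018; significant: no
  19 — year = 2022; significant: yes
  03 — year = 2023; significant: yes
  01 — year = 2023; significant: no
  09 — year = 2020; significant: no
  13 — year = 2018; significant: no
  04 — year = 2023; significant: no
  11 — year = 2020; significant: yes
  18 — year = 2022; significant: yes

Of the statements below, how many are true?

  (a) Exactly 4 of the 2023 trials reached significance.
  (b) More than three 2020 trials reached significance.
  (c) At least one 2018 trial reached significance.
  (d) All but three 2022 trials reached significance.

(a) 2023: |A| = 7, |A ∩ B| = 4; needs |A ∩ B| = 4 — true.
(b) 2020: |A| = 6, |A ∩ B| = 4; needs |A ∩ B| > 3 — true.
(c) 2018: |A| = 5, |A ∩ B| = 1; needs A ∩ B ≠ ∅ (|A ∩ B| ≥ 1) — true.
(d) 2022: |A| = 5, |A ∩ B| = 2; needs |A ∖ B| = 3 — true.

4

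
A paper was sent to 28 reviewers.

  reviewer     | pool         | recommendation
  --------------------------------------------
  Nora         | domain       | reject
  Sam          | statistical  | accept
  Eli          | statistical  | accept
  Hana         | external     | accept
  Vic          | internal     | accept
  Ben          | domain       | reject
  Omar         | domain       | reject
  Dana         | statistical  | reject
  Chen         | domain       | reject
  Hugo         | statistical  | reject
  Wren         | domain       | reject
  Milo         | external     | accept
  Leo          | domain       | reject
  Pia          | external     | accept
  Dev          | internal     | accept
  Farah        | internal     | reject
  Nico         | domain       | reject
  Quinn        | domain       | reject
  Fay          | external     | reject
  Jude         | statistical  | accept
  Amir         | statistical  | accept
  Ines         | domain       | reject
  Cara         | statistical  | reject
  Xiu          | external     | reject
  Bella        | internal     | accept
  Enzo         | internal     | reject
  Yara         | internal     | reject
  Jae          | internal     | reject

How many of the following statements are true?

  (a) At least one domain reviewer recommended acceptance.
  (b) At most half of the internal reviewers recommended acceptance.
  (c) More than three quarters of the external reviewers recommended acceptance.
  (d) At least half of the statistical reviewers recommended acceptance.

(a) domain: |A| = 9, |A ∩ B| = 0; needs A ∩ B ≠ ∅ (|A ∩ B| ≥ 1) — false.
(b) internal: |A| = 7, |A ∩ B| = 3; needs |A ∩ B| ≤ |A ∖ B| — true.
(c) external: |A| = 5, |A ∩ B| = 3; needs |A ∩ B| / |A| > 3/4 — false.
(d) statistical: |A| = 7, |A ∩ B| = 4; needs |A ∩ B| ≥ |A ∖ B| — true.

2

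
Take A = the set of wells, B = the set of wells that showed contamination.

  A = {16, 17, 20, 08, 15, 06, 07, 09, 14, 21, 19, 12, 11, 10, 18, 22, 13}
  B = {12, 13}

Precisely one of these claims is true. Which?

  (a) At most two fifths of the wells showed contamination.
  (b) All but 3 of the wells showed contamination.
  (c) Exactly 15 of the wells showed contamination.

|A| = 17, |A ∩ B| = 2, |A ∖ B| = 15.
(a) requires |A ∩ B| / |A| ≤ 2/5: true.
(b) requires |A ∖ B| = 3: false.
(c) requires |A ∩ B| = 15: false.

(a)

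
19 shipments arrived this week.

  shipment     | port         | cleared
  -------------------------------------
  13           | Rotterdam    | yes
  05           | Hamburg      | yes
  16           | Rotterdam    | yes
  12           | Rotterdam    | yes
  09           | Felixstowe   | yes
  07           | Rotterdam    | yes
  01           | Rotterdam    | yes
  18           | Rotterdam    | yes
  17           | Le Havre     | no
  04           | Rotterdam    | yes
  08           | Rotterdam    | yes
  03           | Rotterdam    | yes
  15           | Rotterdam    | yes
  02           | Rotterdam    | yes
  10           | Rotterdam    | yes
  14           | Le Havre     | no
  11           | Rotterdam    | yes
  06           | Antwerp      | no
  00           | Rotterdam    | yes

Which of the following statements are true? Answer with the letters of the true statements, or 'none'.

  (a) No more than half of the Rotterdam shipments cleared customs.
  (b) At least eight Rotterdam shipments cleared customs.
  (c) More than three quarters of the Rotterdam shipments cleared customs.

(b), (c)

|A| = 14, |A ∩ B| = 14, |A ∖ B| = 0.
(a) |A ∩ B| ≤ |A ∖ B|: fails.
(b) |A ∩ B| ≥ 8: holds.
(c) |A ∩ B| / |A| > 3/4: holds.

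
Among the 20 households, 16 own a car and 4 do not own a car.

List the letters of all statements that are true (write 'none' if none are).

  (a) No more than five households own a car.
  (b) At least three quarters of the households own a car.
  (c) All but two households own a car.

(b)

|A| = 20, |A ∩ B| = 16, |A ∖ B| = 4.
(a) |A ∩ B| ≤ 5: fails.
(b) |A ∩ B| / |A| ≥ 3/4: holds.
(c) |A ∖ B| = 2: fails.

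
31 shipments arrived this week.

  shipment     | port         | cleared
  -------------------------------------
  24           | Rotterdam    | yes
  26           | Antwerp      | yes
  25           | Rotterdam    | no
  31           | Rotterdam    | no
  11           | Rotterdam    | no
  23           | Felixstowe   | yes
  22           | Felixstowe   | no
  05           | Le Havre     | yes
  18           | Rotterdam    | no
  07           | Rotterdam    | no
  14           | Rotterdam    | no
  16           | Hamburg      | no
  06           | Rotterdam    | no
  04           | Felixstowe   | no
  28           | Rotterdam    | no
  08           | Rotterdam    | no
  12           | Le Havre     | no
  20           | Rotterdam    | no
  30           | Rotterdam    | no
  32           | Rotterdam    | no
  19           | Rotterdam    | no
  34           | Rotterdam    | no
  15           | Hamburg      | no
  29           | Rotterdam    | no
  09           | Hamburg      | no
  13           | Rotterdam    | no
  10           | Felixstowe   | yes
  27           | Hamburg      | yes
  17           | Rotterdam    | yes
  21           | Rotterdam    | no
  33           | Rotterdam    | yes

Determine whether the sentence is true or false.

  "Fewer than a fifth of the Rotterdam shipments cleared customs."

True

Truth condition: |A ∩ B| / |A| < 1/5.
|A| = 20, |A ∩ B| = 3, |A ∖ B| = 17.
|A ∩ B|/|A| = 3/20, so the statement is true.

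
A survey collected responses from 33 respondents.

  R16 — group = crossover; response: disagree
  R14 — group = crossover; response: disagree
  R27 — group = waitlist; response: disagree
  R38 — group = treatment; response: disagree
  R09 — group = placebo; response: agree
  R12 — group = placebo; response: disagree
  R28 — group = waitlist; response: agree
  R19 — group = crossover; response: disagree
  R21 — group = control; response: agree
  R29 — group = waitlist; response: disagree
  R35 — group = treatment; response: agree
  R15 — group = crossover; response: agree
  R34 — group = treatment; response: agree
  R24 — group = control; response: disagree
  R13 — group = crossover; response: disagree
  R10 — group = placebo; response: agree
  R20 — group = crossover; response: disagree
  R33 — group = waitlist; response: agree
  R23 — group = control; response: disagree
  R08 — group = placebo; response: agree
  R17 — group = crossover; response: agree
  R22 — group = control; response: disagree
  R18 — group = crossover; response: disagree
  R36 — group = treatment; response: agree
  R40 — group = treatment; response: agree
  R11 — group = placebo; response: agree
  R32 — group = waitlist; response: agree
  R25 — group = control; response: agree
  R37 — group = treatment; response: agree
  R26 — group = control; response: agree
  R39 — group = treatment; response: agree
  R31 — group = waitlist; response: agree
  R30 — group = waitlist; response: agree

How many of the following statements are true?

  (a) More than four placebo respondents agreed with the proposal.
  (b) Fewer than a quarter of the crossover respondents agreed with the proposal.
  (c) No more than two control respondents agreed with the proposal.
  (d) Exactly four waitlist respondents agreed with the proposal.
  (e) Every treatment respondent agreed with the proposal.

(a) placebo: |A| = 5, |A ∩ B| = 4; needs |A ∩ B| > 4 — false.
(b) crossover: |A| = 8, |A ∩ B| = 2; needs |A ∩ B| / |A| < 1/4 — false.
(c) control: |A| = 6, |A ∩ B| = 3; needs |A ∩ B| ≤ 2 — false.
(d) waitlist: |A| = 7, |A ∩ B| = 5; needs |A ∩ B| = 4 — false.
(e) treatment: |A| = 7, |A ∩ B| = 6; needs A ⊆ B, i.e. every element of A is in B (|A ∖ B| = 0) — false.

0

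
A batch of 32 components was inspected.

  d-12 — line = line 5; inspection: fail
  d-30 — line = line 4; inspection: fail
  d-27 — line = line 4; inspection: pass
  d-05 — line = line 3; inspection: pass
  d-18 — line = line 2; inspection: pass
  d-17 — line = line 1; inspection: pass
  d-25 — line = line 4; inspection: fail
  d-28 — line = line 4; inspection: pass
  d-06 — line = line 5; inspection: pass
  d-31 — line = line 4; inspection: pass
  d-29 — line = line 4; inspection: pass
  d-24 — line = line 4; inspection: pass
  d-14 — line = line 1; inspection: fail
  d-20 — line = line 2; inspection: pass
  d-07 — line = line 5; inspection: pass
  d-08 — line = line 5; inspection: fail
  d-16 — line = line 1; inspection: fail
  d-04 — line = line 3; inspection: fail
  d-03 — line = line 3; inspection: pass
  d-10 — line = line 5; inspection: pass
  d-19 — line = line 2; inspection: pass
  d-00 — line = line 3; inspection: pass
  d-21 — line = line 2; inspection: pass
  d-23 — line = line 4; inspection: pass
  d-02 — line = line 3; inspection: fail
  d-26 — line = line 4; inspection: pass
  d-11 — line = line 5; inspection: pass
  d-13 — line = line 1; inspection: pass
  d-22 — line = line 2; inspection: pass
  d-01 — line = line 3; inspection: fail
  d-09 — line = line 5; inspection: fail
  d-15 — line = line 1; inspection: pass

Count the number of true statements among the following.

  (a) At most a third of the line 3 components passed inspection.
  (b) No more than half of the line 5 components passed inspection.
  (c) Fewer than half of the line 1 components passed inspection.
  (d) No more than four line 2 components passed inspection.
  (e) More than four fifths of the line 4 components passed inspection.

0

(a) line 3: |A| = 6, |A ∩ B| = 3; needs |A ∩ B| / |A| ≤ 1/3 — false.
(b) line 5: |A| = 7, |A ∩ B| = 4; needs |A ∩ B| ≤ |A ∖ B| — false.
(c) line 1: |A| = 5, |A ∩ B| = 3; needs |A ∩ B| < |A ∖ B| — false.
(d) line 2: |A| = 5, |A ∩ B| = 5; needs |A ∩ B| ≤ 4 — false.
(e) line 4: |A| = 9, |A ∩ B| = 7; needs |A ∩ B| / |A| > 4/5 — false.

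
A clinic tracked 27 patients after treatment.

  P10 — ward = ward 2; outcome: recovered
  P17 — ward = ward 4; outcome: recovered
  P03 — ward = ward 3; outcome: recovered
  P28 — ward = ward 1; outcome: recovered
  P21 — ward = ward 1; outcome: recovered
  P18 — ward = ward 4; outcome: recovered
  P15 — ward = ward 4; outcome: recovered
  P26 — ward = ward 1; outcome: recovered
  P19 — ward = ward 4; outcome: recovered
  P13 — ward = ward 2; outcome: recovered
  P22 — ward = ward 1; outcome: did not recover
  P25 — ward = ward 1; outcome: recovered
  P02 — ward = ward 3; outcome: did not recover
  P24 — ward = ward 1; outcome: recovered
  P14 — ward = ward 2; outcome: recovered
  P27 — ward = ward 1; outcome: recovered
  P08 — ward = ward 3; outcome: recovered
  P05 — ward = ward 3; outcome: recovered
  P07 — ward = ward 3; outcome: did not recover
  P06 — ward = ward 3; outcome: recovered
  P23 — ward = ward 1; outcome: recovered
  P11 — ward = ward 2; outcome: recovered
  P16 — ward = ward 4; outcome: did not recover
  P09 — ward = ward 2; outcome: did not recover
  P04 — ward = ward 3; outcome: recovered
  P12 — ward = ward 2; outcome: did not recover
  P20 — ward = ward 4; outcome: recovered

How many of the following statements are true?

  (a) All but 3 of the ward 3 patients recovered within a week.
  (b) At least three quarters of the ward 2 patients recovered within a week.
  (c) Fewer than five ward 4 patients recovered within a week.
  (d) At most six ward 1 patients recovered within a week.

0

(a) ward 3: |A| = 7, |A ∩ B| = 5; needs |A ∖ B| = 3 — false.
(b) ward 2: |A| = 6, |A ∩ B| = 4; needs |A ∩ B| / |A| ≥ 3/4 — false.
(c) ward 4: |A| = 6, |A ∩ B| = 5; needs |A ∩ B| < 5 — false.
(d) ward 1: |A| = 8, |A ∩ B| = 7; needs |A ∩ B| ≤ 6 — false.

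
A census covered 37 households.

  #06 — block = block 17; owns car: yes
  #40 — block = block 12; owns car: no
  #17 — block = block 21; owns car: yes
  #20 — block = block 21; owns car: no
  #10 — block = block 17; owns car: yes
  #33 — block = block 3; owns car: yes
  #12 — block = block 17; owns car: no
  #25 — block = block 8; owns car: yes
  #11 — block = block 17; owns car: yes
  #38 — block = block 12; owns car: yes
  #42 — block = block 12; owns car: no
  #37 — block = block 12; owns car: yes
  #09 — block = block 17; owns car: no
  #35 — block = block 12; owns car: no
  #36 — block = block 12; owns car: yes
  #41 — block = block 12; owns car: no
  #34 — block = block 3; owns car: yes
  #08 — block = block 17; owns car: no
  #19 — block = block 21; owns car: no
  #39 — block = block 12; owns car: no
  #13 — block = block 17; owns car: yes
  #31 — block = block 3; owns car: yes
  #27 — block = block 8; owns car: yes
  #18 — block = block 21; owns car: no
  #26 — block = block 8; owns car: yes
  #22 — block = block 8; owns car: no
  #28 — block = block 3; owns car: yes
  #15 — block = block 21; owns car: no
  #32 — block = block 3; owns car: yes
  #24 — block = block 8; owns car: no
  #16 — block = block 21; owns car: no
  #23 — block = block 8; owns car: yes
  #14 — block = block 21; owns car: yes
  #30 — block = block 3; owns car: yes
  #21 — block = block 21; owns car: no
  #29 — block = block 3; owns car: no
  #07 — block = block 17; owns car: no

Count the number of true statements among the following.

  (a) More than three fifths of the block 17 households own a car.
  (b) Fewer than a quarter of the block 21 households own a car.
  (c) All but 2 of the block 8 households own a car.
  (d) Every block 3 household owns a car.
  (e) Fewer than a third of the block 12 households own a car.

(a) block 17: |A| = 8, |A ∩ B| = 4; needs |A ∩ B| / |A| > 3/5 — false.
(b) block 21: |A| = 8, |A ∩ B| = 2; needs |A ∩ B| / |A| < 1/4 — false.
(c) block 8: |A| = 6, |A ∩ B| = 4; needs |A ∖ B| = 2 — true.
(d) block 3: |A| = 7, |A ∩ B| = 6; needs A ⊆ B, i.e. every element of A is in B (|A ∖ B| = 0) — false.
(e) block 12: |A| = 8, |A ∩ B| = 3; needs |A ∩ B| / |A| < 1/3 — false.

1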